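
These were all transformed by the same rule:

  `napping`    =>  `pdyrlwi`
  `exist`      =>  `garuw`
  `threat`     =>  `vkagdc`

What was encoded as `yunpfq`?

wrench

A repeating key of period 3 is used — shifts +2, +3, +9 over and over.
Decoding yunpfq: y−2=w, u−3=r, n−9=e, p−2=n, f−3=c, q−9=h.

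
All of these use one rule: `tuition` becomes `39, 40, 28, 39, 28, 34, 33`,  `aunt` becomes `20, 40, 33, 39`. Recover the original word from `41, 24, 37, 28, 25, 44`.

t is letter #20 and maps to 39: an offset of 19. Letters become their 1-based position plus 19 (so a→20, b→21, …).
Reversing it on 41, 24, 37, 28, 25, 44: 41→(41−19)÷1=22=v, 24→(24−19)÷1=5=e, 37→(37−19)÷1=18=r, 28→(28−19)÷1=9=i, 25→(25−19)÷1=6=f, 44→(44−19)÷1=25=y.

verify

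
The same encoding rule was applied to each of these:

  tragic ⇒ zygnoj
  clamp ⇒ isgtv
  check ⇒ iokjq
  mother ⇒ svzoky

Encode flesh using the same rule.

lskzn

Shifts by position in tragic: pos 0: t→z (+6), pos 1: r→y (+7), pos 2: a→g (+6), pos 3: g→n (+7) — repeating every 2. It's a Vigenère-style cipher with numeric key [6,7]: position i shifts by key[i mod 2].
Applying it to flesh: f+6=l, l+7=s, e+6=k, s+7=z, h+6=n.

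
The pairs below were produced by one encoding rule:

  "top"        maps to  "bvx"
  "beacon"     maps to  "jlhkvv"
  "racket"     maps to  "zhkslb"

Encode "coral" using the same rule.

Two shifts are in play — +7 for a/e/i/o/u, +8 for every other letter.
For coral: c(cons)+8=k, o(vowel)+7=v, r(cons)+8=z, a(vowel)+7=h, l(cons)+8=t.

kvzht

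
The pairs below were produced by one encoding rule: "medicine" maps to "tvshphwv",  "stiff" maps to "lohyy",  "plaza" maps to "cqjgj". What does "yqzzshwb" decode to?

m(12)→t(19) and e(4)→v(21) fit y≡3x+9 (mod 26); the inverse of 3 mod 26 is 9. Each letter's alphabet position (a=0..z=25) is mapped through 3·x+9 mod 26 — an affine cipher.
Reversing it on yqzzshwb: y(24)→9·(24−9)≡5=f; q(16)→9·(16−9)≡11=l; z(25)→9·(25−9)≡14=o; z(25)→9·(25−9)≡14=o; s(18)→9·(18−9)≡3=d; h(7)→9·(7−9)≡8=i; w(22)→9·(22−9)≡13=n; b(1)→9·(1−9)≡6=g (all mod 26).

flooding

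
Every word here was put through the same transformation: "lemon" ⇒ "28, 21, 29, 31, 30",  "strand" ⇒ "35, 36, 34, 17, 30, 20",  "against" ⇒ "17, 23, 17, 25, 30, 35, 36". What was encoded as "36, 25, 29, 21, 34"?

timer

The number is (letter's place in the alphabet, a=1) + 16.
Decoding 36, 25, 29, 21, 34: 36→(36−16)÷1=20=t, 25→(25−16)÷1=9=i, 29→(29−16)÷1=13=m, 21→(21−16)÷1=5=e, 34→(34−16)÷1=18=r.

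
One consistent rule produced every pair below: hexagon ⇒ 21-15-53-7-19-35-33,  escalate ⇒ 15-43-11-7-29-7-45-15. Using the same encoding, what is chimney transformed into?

h(#8)→21 and e(#5)→15: differences scale by 2, so n = 2·pos + 5. The formula is n = 2×(alphabet index, a=1) + 5.
Applying it to chimney: c=3→11, h=8→21, i=9→23, m=13→31, n=14→33, e=5→15, y=25→55.

11-21-23-31-33-15-55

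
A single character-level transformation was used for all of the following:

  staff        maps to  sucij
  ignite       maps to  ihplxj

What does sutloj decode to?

Letter i (0-indexed) is shifted by i+0, so successive shifts are 0, 1, 2, ….
Undoing it on sutloj: s−0=s, u−1=t, t−2=r, l−3=i, o−4=k, j−5=e.

strike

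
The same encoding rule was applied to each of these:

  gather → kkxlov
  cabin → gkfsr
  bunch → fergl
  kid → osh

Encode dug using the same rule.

The shift depends on letter class: consonant g→k is +4, but vowel a→k is +10. The rule splits by letter class: vowels +10, consonants +4.
Applying it to dug: d(cons)+4=h, u(vowel)+10=e, g(cons)+4=k.

hek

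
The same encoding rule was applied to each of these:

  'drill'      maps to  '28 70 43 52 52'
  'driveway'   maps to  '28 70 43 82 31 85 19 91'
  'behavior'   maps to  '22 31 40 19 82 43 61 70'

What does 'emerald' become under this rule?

31 55 31 70 19 52 28

d(#4)→28 and r(#18)→70: differences scale by 3, so n = 3·pos + 16. With a=1..z=26, the number is 3·pos + 16.
On emerald: e=5→31, m=13→55, e=5→31, r=18→70, a=1→19, l=12→52, d=4→28.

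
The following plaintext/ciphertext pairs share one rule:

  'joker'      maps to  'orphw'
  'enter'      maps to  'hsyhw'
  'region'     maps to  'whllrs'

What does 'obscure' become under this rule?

rgxhxwh

The shift depends on letter class: consonant j→o is +5, but vowel o→r is +3. Two shifts are in play — +3 for a/e/i/o/u, +5 for every other letter.
Applying it to obscure: o(vowel)+3=r, b(cons)+5=g, s(cons)+5=x, c(cons)+5=h, u(vowel)+3=x, r(cons)+5=w, e(vowel)+3=h.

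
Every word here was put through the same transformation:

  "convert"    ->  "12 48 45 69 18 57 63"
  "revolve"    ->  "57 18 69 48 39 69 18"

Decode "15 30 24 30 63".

c(#3)→12 and o(#15)→48: differences scale by 3, so n = 3·pos + 3. With a=1..z=26, the number is 3·pos + 3.
Reversing it on 15 30 24 30 63: 15→(15−3)÷3=4=d, 30→(30−3)÷3=9=i, 24→(24−3)÷3=7=g, 30→(30−3)÷3=9=i, 63→(63−3)÷3=20=t.

digit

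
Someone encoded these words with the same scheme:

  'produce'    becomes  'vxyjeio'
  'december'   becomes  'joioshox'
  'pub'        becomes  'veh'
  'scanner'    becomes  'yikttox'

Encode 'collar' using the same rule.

iyrrkx

The shift depends on letter class: consonant p→v is +6, but vowel o→y is +10. The rule splits by letter class: vowels +10, consonants +6.
On collar: c(cons)+6=i, o(vowel)+10=y, l(cons)+6=r, l(cons)+6=r, a(vowel)+10=k, r(cons)+6=x.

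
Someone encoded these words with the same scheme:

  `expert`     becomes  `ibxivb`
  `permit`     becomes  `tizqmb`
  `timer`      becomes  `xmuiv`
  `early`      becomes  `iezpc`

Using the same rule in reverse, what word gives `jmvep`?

Shifts by position in expert: pos 0: e→i (+4), pos 1: x→b (+4), pos 2: p→x (+8), pos 3: e→i (+4), pos 4: r→v (+4), pos 5: t→b (+8) — repeating every 3. The shifts repeat in a cycle of length 3: positions 0,1,… shift by +4, +4, +8, then the pattern repeats.
Reversing it on jmvep: j−4=f, m−4=i, v−8=n, e−4=a, p−4=l.

final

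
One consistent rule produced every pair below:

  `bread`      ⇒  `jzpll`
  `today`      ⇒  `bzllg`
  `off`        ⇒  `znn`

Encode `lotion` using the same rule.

The shift depends on letter class: consonant b→j is +8, but vowel e→p is +11. Two shifts are in play — +11 for a/e/i/o/u, +8 for every other letter.
Applying it to lotion: l(cons)+8=t, o(vowel)+11=z, t(cons)+8=b, i(vowel)+11=t, o(vowel)+11=z, n(cons)+8=v.

tzbtzv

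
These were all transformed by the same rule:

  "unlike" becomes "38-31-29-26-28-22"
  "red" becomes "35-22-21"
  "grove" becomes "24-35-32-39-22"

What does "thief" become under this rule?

37-25-26-22-23

u is letter #21 and maps to 38: an offset of 17. The number is (letter's place in the alphabet, a=1) + 17.
Applying it to thief: t=20→37, h=8→25, i=9→26, e=5→22, f=6→23.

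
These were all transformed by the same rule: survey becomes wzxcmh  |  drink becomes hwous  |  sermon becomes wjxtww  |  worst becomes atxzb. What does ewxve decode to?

In survey: s→w is +4, u→z is +5, r→x is +6, v→c is +7 — the shift increases by 1 each position. The shift increases by 1 at each position, starting from +4: 4, 5, 6, ….
Undoing it on ewxve: e−4=a, w−5=r, x−6=r, v−7=o, e−8=w.

arrow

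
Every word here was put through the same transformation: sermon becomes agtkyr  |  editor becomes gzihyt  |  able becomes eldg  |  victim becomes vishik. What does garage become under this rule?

s(18)→a(0) and e(4)→g(6) fit y≡7x+4 (mod 26); the inverse of 7 mod 26 is 15. This is an affine cipher: with a=0,…,z=25, each position x becomes (7x+4) mod 26.
For garage: g(6)→7·6+4≡20=u; a(0)→7·0+4≡4=e; r(17)→7·17+4≡19=t; a(0)→7·0+4≡4=e; g(6)→7·6+4≡20=u; e(4)→7·4+4≡6=g (all mod 26).

ueteug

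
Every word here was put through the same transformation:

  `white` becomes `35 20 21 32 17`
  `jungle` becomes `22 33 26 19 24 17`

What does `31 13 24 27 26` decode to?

w is letter #23 and maps to 35: an offset of 12. Letters become their 1-based position plus 12 (so a→13, b→14, …).
Reversing it on 31 13 24 27 26: 31→(31−12)÷1=19=s, 13→(13−12)÷1=1=a, 24→(24−12)÷1=12=l, 27→(27−12)÷1=15=o, 26→(26−12)÷1=14=n.

salon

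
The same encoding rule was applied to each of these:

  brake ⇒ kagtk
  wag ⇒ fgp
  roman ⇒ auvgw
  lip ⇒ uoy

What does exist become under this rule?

kgobc

Vowels shift forward by 6 and consonants shift forward by 9.
Applying it to exist: e(vowel)+6=k, x(cons)+9=g, i(vowel)+6=o, s(cons)+9=b, t(cons)+9=c.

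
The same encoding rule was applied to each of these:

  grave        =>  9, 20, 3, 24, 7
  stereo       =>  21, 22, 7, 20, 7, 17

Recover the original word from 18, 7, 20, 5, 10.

g is letter #7 and maps to 9: an offset of 2. Each letter is replaced by its alphabet position (a=1..z=26) + 2.
Reversing it on 18, 7, 20, 5, 10: 18→(18−2)÷1=16=p, 7→(7−2)÷1=5=e, 20→(20−2)÷1=18=r, 5→(5−2)÷1=3=c, 10→(10−2)÷1=8=h.

perch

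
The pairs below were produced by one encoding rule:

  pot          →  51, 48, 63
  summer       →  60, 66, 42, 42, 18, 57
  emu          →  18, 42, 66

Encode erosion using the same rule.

18, 57, 48, 60, 30, 48, 45

p(#16)→51 and o(#15)→48: differences scale by 3, so n = 3·pos + 3. The formula is n = 3×(alphabet index, a=1) + 3.
Applying it to erosion: e=5→18, r=18→57, o=15→48, s=19→60, i=9→30, o=15→48, n=14→45.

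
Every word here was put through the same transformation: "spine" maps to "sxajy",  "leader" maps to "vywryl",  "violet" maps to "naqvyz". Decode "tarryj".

s(18)→s(18) and p(15)→x(23) fit y≡7x+22 (mod 26); the inverse of 7 mod 26 is 15. This is an affine cipher: with a=0,…,z=25, each position x becomes (7x+22) mod 26.
Reversing it on tarryj: t(19)→15·(19−22)≡7=h; a(0)→15·(0−22)≡8=i; r(17)→15·(17−22)≡3=d; r(17)→15·(17−22)≡3=d; y(24)→15·(24−22)≡4=e; j(9)→15·(9−22)≡13=n (all mod 26).

hidden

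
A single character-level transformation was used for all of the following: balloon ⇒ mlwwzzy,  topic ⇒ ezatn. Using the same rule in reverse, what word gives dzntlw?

Compare letters: b→m is +11, a→l is +11, l→w is +11 — a constant shift. Each letter is shifted forward by 11 in the alphabet (a Caesar shift of +11).
Reversing it on dzntlw: d−11=s, z−11=o, n−11=c, t−11=i, l−11=a, w−11=l.

social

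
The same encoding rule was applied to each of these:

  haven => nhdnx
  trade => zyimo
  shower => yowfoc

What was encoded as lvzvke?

format

Each letter shifts forward by (position + 6), i.e. 6, 7, 8, … — the shift grows by one for each successive letter.
Decoding lvzvke: l−6=f, v−7=o, z−8=r, v−9=m, k−10=a, e−11=t.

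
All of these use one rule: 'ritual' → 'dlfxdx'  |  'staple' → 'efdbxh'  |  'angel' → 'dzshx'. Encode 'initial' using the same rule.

lzlfldx

The shift depends on letter class: consonant r→d is +12, but vowel i→l is +3. Two shifts are in play — +3 for a/e/i/o/u, +12 for every other letter.
For initial: i(vowel)+3=l, n(cons)+12=z, i(vowel)+3=l, t(cons)+12=f, i(vowel)+3=l, a(vowel)+3=d, l(cons)+12=x.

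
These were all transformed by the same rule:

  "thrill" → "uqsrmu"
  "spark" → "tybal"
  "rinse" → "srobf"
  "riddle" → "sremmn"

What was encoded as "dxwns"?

cover

Shifts by position in thrill: pos 0: t→u (+1), pos 1: h→q (+9), pos 2: r→s (+1), pos 3: i→r (+9) — repeating every 2. A repeating key of period 2 is used — shifts +1, +9 over and over.
Decoding dxwns: d−1=c, x−9=o, w−1=v, n−9=e, s−1=r.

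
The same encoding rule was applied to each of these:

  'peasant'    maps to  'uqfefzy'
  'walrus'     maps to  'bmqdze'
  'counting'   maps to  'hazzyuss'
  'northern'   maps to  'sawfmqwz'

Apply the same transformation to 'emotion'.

jytfnas

Shifts by position in peasant: pos 0: p→u (+5), pos 1: e→q (+12), pos 2: a→f (+5), pos 3: s→e (+12) — repeating every 2. The shifts repeat in a cycle of length 2: positions 0,1,… shift by +5, +12, then the pattern repeats.
On emotion: e+5=j, m+12=y, o+5=t, t+12=f, i+5=n, o+12=a, n+5=s.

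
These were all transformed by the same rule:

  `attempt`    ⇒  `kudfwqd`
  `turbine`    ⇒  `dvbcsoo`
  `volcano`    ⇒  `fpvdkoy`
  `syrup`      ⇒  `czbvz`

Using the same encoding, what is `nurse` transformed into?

Shifts by position in attempt: pos 0: a→k (+10), pos 1: t→u (+1), pos 2: t→d (+10), pos 3: e→f (+1) — repeating every 2. It's a Vigenère-style cipher with numeric key [10,1]: position i shifts by key[i mod 2].
Applying it to nurse: n+10=x, u+1=v, r+10=b, s+1=t, e+10=o.

xvbto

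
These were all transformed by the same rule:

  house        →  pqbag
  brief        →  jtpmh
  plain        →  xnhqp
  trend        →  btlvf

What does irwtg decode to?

apple

Shifts by position in house: pos 0: h→p (+8), pos 1: o→q (+2), pos 2: u→b (+7), pos 3: s→a (+8), pos 4: e→g (+2) — repeating every 3. The shifts repeat in a cycle of length 3: positions 0,1,… shift by +8, +2, +7, then the pattern repeats.
Undoing it on irwtg: i−8=a, r−2=p, w−7=p, t−8=l, g−2=e.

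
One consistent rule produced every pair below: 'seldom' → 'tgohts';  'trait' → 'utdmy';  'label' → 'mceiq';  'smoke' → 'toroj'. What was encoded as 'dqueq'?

In seldom: s→t is +1, e→g is +2, l→o is +3, d→h is +4 — the shift increases by 1 each position. Letter i (0-indexed) is shifted by i+1, so successive shifts are 1, 2, 3, ….
Reversing it on dqueq: d−1=c, q−2=o, u−3=r, e−4=a, q−5=l.

coral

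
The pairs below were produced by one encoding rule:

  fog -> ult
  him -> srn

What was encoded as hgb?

Each pair mirrors across the alphabet (f↔u, o↔l, g↔t): positions sum to 25. This is the alphabet-reversal cipher (Atbash): a becomes z, b becomes y, etc.
Undoing it on hgb: h↔s, g↔t, b↔y.

sty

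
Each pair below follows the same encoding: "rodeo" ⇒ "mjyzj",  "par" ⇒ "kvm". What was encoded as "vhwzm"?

Compare letters: r→m is +21, o→j is +21, d→y is +21 — a constant shift. It's a constant shift of +21 (ROT21).
Undoing it on vhwzm: v−21=a, h−21=m, w−21=b, z−21=e, m−21=r.

amber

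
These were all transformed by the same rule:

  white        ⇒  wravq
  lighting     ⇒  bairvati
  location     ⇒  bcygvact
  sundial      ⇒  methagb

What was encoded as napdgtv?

w(22)→w(22) and h(7)→r(17) fit y≡9x+6 (mod 26); the inverse of 9 mod 26 is 3. Each letter's alphabet position (a=0..z=25) is mapped through 9·x+6 mod 26 — an affine cipher.
Reversing it on napdgtv: n(13)→3·(13−6)≡21=v; a(0)→3·(0−6)≡8=i; p(15)→3·(15−6)≡1=b; d(3)→3·(3−6)≡17=r; g(6)→3·(6−6)≡0=a; t(19)→3·(19−6)≡13=n; v(21)→3·(21−6)≡19=t (all mod 26).

vibrant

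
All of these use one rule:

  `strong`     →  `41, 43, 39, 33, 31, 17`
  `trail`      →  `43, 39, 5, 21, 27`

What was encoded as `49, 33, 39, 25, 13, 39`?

With a=1..z=26, the number is 2·pos + 3.
Reversing it on 49, 33, 39, 25, 13, 39: 49→(49−3)÷2=23=w, 33→(33−3)÷2=15=o, 39→(39−3)÷2=18=r, 25→(25−3)÷2=11=k, 13→(13−3)÷2=5=e, 39→(39−3)÷2=18=r.

worker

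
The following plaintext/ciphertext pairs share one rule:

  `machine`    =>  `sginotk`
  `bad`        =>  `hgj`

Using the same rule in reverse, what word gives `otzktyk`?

Compare letters: m→s is +6, a→g is +6, c→i is +6 — a constant shift. Each letter is shifted forward by 6 in the alphabet (a Caesar shift of +6).
Reversing it on otzktyk: o−6=i, t−6=n, z−6=t, k−6=e, t−6=n, y−6=s, k−6=e.

intense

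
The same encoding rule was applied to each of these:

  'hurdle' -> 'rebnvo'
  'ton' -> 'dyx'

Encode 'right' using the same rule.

Compare letters: h→r is +10, u→e is +10, r→b is +10 — a constant shift. This is a Caesar cipher with shift 10.
On right: r+10=b, i+10=s, g+10=q, h+10=r, t+10=d.

bsqrd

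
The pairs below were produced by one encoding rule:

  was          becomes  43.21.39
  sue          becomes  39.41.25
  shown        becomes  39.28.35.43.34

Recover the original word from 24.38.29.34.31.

w is letter #23 and maps to 43: an offset of 20. The number is (letter's place in the alphabet, a=1) + 20.
Decoding 24.38.29.34.31: 24→(24−20)÷1=4=d, 38→(38−20)÷1=18=r, 29→(29−20)÷1=9=i, 34→(34−20)÷1=14=n, 31→(31−20)÷1=11=k.

drink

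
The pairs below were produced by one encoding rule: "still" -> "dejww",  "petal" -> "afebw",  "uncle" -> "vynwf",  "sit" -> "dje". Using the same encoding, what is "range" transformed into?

The shift depends on letter class: consonant s→d is +11, but vowel i→j is +1. The rule splits by letter class: vowels +1, consonants +11.
On range: r(cons)+11=c, a(vowel)+1=b, n(cons)+11=y, g(cons)+11=r, e(vowel)+1=f.

cbyrf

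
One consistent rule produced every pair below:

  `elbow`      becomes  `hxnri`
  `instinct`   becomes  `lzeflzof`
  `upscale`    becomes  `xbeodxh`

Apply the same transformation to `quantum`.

cxdzfxy

Vowels shift forward by 3 and consonants shift forward by 12.
For quantum: q(cons)+12=c, u(vowel)+3=x, a(vowel)+3=d, n(cons)+12=z, t(cons)+12=f, u(vowel)+3=x, m(cons)+12=y.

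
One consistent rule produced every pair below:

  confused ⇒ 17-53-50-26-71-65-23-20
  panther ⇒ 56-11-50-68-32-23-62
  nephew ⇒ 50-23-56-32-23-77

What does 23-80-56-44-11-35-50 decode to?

c(#3)→17 and o(#15)→53: differences scale by 3, so n = 3·pos + 8. The formula is n = 3×(alphabet index, a=1) + 8.
Decoding 23-80-56-44-11-35-50: 23→(23−8)÷3=5=e, 80→(80−8)÷3=24=x, 56→(56−8)÷3=16=p, 44→(44−8)÷3=12=l, 11→(11−8)÷3=1=a, 35→(35−8)÷3=9=i, 50→(50−8)÷3=14=n.

explain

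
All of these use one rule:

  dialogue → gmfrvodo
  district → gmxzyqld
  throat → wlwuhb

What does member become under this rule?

In dialogue: d→g is +3, i→m is +4, a→f is +5, l→r is +6 — the shift increases by 1 each position. The shift increases by 1 at each position, starting from +3: 3, 4, 5, ….
For member: m+3=p, e+4=i, m+5=r, b+6=h, e+7=l, r+8=z.

pirhlz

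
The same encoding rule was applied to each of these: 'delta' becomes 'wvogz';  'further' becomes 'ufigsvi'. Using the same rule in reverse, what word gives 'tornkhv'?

glimpse

Letters are reflected about the middle of the alphabet (position → 25−position): Atbash.
Decoding tornkhv: t↔g, o↔l, r↔i, n↔m, k↔p, h↔s, v↔e.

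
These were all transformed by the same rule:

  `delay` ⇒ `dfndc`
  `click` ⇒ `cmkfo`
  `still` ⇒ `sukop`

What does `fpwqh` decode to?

found

In delay: d→d is +0, e→f is +1, l→n is +2, a→d is +3 — the shift increases by 1 each position. Letter i (0-indexed) is shifted by i+0, so successive shifts are 0, 1, 2, ….
Decoding fpwqh: f−0=f, p−1=o, w−2=u, q−3=n, h−4=d.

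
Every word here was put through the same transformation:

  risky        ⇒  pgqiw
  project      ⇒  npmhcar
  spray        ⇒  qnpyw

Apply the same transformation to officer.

Compare letters: r→p is +24, i→g is +24, s→q is +24 — a constant shift. Every letter moves 24 places later in the alphabet, wrapping around z→a.
Applying it to officer: o+24=m, f+24=d, f+24=d, i+24=g, c+24=a, e+24=c, r+24=p.

mddgacp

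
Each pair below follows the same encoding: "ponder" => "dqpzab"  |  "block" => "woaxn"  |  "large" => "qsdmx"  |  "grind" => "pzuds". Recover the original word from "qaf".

The output letters match the input read backwards, each shifted +12: ponder reversed is rednop. Two steps: reverse the string, then apply a Caesar shift of +12.
Decoding qaf: shift back: q−12=e, a−12=o, f−12=t → eot; then reverse → toe.

toe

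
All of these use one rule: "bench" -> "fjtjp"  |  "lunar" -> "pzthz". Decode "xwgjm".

In bench: b→f is +4, e→j is +5, n→t is +6, c→j is +7 — the shift increases by 1 each position. Letter i (0-indexed) is shifted by i+4, so successive shifts are 4, 5, 6, ….
Reversing it on xwgjm: x−4=t, w−5=r, g−6=a, j−7=c, m−8=e.

trace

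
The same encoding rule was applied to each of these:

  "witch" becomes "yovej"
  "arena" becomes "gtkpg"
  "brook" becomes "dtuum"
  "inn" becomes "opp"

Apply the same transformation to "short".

The shift depends on letter class: consonant w→y is +2, but vowel i→o is +6. Two shifts are in play — +6 for a/e/i/o/u, +2 for every other letter.
On short: s(cons)+2=u, h(cons)+2=j, o(vowel)+6=u, r(cons)+2=t, t(cons)+2=v.

ujutv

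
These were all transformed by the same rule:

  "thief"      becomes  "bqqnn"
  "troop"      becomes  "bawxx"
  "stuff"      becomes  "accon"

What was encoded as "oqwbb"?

It's a Vigenère-style cipher with numeric key [8,9]: position i shifts by key[i mod 2].
Reversing it on oqwbb: o−8=g, q−9=h, w−8=o, b−9=s, b−8=t.

ghost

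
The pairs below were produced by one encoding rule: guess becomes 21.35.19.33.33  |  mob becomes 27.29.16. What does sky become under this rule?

33.25.39

Letters become their 1-based position plus 14 (so a→15, b→16, …).
Applying it to sky: s=19→33, k=11→25, y=25→39.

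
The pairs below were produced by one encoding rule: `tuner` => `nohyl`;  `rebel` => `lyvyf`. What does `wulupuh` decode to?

Compare letters: t→n is +20, u→o is +20, n→h is +20 — a constant shift. Every letter moves 20 places later in the alphabet, wrapping around z→a.
Reversing it on wulupuh: w−20=c, u−20=a, l−20=r, u−20=a, p−20=v, u−20=a, h−20=n.

caravan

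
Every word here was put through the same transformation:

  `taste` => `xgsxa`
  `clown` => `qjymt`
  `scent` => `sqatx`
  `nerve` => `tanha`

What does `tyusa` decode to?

t(19)→x(23) and a(0)→g(6) fit y≡5x+6 (mod 26); the inverse of 5 mod 26 is 21. Each letter's alphabet position (a=0..z=25) is mapped through 5·x+6 mod 26 — an affine cipher.
Undoing it on tyusa: t(19)→21·(19−6)≡13=n; y(24)→21·(24−6)≡14=o; u(20)→21·(20−6)≡8=i; s(18)→21·(18−6)≡18=s; a(0)→21·(0−6)≡4=e (all mod 26).

noise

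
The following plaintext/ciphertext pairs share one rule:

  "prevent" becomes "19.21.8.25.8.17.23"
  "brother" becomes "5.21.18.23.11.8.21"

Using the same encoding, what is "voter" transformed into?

p is letter #16 and maps to 19: an offset of 3. Each letter is replaced by its alphabet position (a=1..z=26) + 3.
For voter: v=22→25, o=15→18, t=20→23, e=5→8, r=18→21.

25.18.23.8.21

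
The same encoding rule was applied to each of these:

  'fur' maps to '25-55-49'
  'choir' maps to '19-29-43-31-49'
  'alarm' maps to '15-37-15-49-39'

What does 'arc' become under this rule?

Each letter becomes 2×(its alphabet position, a=1..z=26) + 13.
For arc: a=1→15, r=18→49, c=3→19.

15-49-19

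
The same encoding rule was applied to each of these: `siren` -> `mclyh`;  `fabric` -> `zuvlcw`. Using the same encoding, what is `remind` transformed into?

Compare letters: s→m is +20, i→c is +20, r→l is +20 — a constant shift. This is a Caesar cipher with shift 20.
Applying it to remind: r+20=l, e+20=y, m+20=g, i+20=c, n+20=h, d+20=x.

lygchx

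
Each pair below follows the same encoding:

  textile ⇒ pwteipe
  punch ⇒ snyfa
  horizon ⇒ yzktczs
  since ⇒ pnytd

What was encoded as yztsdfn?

The output letters match the input read backwards, each shifted +11: textile reversed is elitxet. Read the word backwards and shift each letter +11.
Undoing it on yztsdfn: shift back: y−11=n, z−11=o, t−11=i, s−11=h, d−11=s, f−11=u, n−11=c → noihsuc; then reverse → cushion.

cushion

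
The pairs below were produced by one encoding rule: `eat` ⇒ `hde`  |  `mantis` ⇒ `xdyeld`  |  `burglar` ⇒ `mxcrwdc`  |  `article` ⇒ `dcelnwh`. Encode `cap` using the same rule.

nda

The rule splits by letter class: vowels +3, consonants +11.
Applying it to cap: c(cons)+11=n, a(vowel)+3=d, p(cons)+11=a.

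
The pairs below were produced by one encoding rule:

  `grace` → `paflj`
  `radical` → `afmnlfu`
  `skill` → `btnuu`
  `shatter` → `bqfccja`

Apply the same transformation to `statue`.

The shift depends on letter class: consonant g→p is +9, but vowel a→f is +5. The rule splits by letter class: vowels +5, consonants +9.
On statue: s(cons)+9=b, t(cons)+9=c, a(vowel)+5=f, t(cons)+9=c, u(vowel)+5=z, e(vowel)+5=j.

bcfczj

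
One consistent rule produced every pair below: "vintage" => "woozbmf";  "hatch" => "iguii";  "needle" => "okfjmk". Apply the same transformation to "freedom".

Shifts by position in vintage: pos 0: v→w (+1), pos 1: i→o (+6), pos 2: n→o (+1), pos 3: t→z (+6) — repeating every 2. The shifts repeat in a cycle of length 2: positions 0,1,… shift by +1, +6, then the pattern repeats.
For freedom: f+1=g, r+6=x, e+1=f, e+6=k, d+1=e, o+6=u, m+1=n.

gxfkeun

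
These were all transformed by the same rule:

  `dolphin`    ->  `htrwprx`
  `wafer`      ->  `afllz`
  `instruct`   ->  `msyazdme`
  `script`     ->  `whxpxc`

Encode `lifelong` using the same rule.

Letter i (0-indexed) is shifted by i+4, so successive shifts are 4, 5, 6, ….
On lifelong: l+4=p, i+5=n, f+6=l, e+7=l, l+8=t, o+9=x, n+10=x, g+11=r.

pnlltxxr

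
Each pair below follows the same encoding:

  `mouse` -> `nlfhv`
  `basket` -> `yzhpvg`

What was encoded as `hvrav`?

seize

Each pair mirrors across the alphabet (m↔n, o↔l, u↔f): positions sum to 25. Letters are reflected about the middle of the alphabet (position → 25−position): Atbash.
Undoing it on hvrav: h↔s, v↔e, r↔i, a↔z, v↔e.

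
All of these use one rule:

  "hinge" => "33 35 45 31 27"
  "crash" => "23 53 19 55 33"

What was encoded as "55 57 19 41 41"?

stall

h(#8)→33 and i(#9)→35: differences scale by 2, so n = 2·pos + 17. With a=1..z=26, the number is 2·pos + 17.
Reversing it on 55 57 19 41 41: 55→(55−17)÷2=19=s, 57→(57−17)÷2=20=t, 19→(19−17)÷2=1=a, 41→(41−17)÷2=12=l, 41→(41−17)÷2=12=l.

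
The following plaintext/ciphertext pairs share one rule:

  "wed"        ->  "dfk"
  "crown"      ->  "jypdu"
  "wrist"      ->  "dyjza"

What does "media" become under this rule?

The shift depends on letter class: consonant w→d is +7, but vowel e→f is +1. Two shifts are in play — +1 for a/e/i/o/u, +7 for every other letter.
Applying it to media: m(cons)+7=t, e(vowel)+1=f, d(cons)+7=k, i(vowel)+1=j, a(vowel)+1=b.

tfkjb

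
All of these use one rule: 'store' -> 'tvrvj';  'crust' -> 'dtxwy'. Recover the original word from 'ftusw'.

Each letter shifts forward by (position + 1), i.e. 1, 2, 3, … — the shift grows by one for each successive letter.
Reversing it on ftusw: f−1=e, t−2=r, u−3=r, s−4=o, w−5=r.

error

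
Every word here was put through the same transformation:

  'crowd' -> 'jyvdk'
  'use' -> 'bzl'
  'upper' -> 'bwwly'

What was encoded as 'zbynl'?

surge

Compare letters: c→j is +7, r→y is +7, o→v is +7 — a constant shift. Each letter is shifted forward by 7 in the alphabet (a Caesar shift of +7).
Reversing it on zbynl: z−7=s, b−7=u, y−7=r, n−7=g, l−7=e.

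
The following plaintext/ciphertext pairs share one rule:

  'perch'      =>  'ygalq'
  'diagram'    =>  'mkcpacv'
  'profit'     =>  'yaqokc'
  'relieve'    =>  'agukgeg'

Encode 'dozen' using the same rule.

mqigw

The shift depends on letter class: consonant p→y is +9, but vowel e→g is +2. Vowels shift forward by 2 and consonants shift forward by 9.
For dozen: d(cons)+9=m, o(vowel)+2=q, z(cons)+9=i, e(vowel)+2=g, n(cons)+9=w.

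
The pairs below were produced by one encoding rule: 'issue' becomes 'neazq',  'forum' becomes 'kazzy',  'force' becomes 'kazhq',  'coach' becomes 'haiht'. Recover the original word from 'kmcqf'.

fault

Shifts by position in issue: pos 0: i→n (+5), pos 1: s→e (+12), pos 2: s→a (+8), pos 3: u→z (+5), pos 4: e→q (+12) — repeating every 3. The shifts repeat in a cycle of length 3: positions 0,1,… shift by +5, +12, +8, then the pattern repeats.
Decoding kmcqf: k−5=f, m−12=a, c−8=u, q−5=l, f−12=t.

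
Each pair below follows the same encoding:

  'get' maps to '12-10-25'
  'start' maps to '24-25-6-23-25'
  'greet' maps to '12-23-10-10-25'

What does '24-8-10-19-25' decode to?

g is letter #7 and maps to 12: an offset of 5. Each letter is replaced by its alphabet position (a=1..z=26) + 5.
Reversing it on 24-8-10-19-25: 24→(24−5)÷1=19=s, 8→(8−5)÷1=3=c, 10→(10−5)÷1=5=e, 19→(19−5)÷1=14=n, 25→(25−5)÷1=20=t.

scent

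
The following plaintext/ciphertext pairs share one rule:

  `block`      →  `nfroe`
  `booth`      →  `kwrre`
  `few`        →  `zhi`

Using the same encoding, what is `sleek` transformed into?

The output letters match the input read backwards, each shifted +3: block reversed is kcolb. Read the word backwards and shift each letter +3.
For sleek: reverse → keels; then shift: k+3=n, e+3=h, e+3=h, l+3=o, s+3=v.

nhhov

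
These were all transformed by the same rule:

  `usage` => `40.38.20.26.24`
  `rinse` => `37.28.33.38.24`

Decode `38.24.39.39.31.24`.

settle

u is letter #21 and maps to 40: an offset of 19. Each letter is replaced by its alphabet position (a=1..z=26) + 19.
Undoing it on 38.24.39.39.31.24: 38→(38−19)÷1=19=s, 24→(24−19)÷1=5=e, 39→(39−19)÷1=20=t, 39→(39−19)÷1=20=t, 31→(31−19)÷1=12=l, 24→(24−19)÷1=5=e.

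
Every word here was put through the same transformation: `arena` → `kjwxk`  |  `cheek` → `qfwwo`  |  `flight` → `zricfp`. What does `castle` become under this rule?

qkmprw

a(0)→k(10) and r(17)→j(9) fit y≡3x+10 (mod 26); the inverse of 3 mod 26 is 9. Each letter's alphabet position (a=0..z=25) is mapped through 3·x+10 mod 26 — an affine cipher.
Applying it to castle: c(2)→3·2+10≡16=q; a(0)→3·0+10≡10=k; s(18)→3·18+10≡12=m; t(19)→3·19+10≡15=p; l(11)→3·11+10≡17=r; e(4)→3·4+10≡22=w (all mod 26).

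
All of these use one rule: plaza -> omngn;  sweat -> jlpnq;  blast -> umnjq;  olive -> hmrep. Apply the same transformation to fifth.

wrwqk

p(15)→o(14) and l(11)→m(12) fit y≡7x+13 (mod 26); the inverse of 7 mod 26 is 15. Treating letters as 0–25, the rule is x ↦ 7x + 13 (mod 26).
For fifth: f(5)→7·5+13≡22=w; i(8)→7·8+13≡17=r; f(5)→7·5+13≡22=w; t(19)→7·19+13≡16=q; h(7)→7·7+13≡10=k (all mod 26).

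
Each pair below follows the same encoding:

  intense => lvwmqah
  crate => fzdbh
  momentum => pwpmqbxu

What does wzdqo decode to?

Shifts by position in intense: pos 0: i→l (+3), pos 1: n→v (+8), pos 2: t→w (+3), pos 3: e→m (+8) — repeating every 2. It's a Vigenère-style cipher with numeric key [3,8]: position i shifts by key[i mod 2].
Decoding wzdqo: w−3=t, z−8=r, d−3=a, q−8=i, o−3=l.

trail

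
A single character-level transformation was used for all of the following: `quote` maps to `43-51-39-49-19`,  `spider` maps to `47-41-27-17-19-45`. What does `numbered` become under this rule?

q(#17)→43 and u(#21)→51: differences scale by 2, so n = 2·pos + 9. With a=1..z=26, the number is 2·pos + 9.
Applying it to numbered: n=14→37, u=21→51, m=13→35, b=2→13, e=5→19, r=18→45, e=5→19, d=4→17.

37-51-35-13-19-45-19-17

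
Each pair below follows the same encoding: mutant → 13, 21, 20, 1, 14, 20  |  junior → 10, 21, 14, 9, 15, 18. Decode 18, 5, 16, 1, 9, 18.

repair

m is letter #13 and maps to 13: an offset of 0. Each letter is replaced by its alphabet position (a=1, b=2, …, z=26).
Decoding 18, 5, 16, 1, 9, 18: 18=r, 5=e, 16=p, 1=a, 9=i, 18=r.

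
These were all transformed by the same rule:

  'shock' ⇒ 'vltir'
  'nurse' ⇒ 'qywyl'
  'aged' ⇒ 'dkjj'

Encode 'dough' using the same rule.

gszmo

The shift increases by 1 at each position, starting from +3: 3, 4, 5, ….
For dough: d+3=g, o+4=s, u+5=z, g+6=m, h+7=o.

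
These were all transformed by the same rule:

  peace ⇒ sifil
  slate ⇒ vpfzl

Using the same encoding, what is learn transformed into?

In peace: p→s is +3, e→i is +4, a→f is +5, c→i is +6 — the shift increases by 1 each position. Each letter shifts forward by (position + 3), i.e. 3, 4, 5, … — the shift grows by one for each successive letter.
For learn: l+3=o, e+4=i, a+5=f, r+6=x, n+7=u.

oifxu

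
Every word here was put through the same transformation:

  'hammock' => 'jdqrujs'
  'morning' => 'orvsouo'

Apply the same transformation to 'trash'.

vuexn

The shift increases by 1 at each position, starting from +2: 2, 3, 4, ….
For trash: t+2=v, r+3=u, a+4=e, s+5=x, h+6=n.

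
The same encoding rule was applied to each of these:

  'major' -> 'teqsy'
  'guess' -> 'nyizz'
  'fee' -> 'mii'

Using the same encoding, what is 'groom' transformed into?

The shift depends on letter class: consonant m→t is +7, but vowel a→e is +4. Vowels shift forward by 4 and consonants shift forward by 7.
For groom: g(cons)+7=n, r(cons)+7=y, o(vowel)+4=s, o(vowel)+4=s, m(cons)+7=t.

nysst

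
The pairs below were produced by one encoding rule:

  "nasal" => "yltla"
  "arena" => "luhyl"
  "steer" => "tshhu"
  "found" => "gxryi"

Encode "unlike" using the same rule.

n(13)→y(24) and a(0)→l(11) fit y≡25x+11 (mod 26); the inverse of 25 mod 26 is 25. Each letter's alphabet position (a=0..z=25) is mapped through 25·x+11 mod 26 — an affine cipher.
Applying it to unlike: u(20)→25·20+11≡17=r; n(13)→25·13+11≡24=y; l(11)→25·11+11≡0=a; i(8)→25·8+11≡3=d; k(10)→25·10+11≡1=b; e(4)→25·4+11≡7=h (all mod 26).

ryadbh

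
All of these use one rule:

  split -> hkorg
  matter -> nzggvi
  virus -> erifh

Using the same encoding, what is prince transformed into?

kirmxv

This is the alphabet-reversal cipher (Atbash): a becomes z, b becomes y, etc.
On prince: p↔k, r↔i, i↔r, n↔m, c↔x, e↔v.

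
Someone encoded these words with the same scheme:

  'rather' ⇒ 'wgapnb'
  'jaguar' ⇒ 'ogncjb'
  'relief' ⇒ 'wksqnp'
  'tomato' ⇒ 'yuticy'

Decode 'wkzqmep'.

residue

Letter i (0-indexed) is shifted by i+5, so successive shifts are 5, 6, 7, ….
Reversing it on wkzqmep: w−5=r, k−6=e, z−7=s, q−8=i, m−9=d, e−10=u, p−11=e.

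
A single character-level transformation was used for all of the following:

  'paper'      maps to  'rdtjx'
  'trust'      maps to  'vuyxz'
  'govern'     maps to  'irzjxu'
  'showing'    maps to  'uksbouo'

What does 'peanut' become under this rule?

rhesaa

In paper: p→r is +2, a→d is +3, p→t is +4, e→j is +5 — the shift increases by 1 each position. The shift increases by 1 at each position, starting from +2: 2, 3, 4, ….
On peanut: p+2=r, e+3=h, a+4=e, n+5=s, u+6=a, t+7=a.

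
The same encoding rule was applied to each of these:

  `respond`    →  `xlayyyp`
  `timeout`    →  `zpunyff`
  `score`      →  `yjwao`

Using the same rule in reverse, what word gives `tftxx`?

In respond: r→x is +6, e→l is +7, s→a is +8, p→y is +9 — the shift increases by 1 each position. Each letter shifts forward by (position + 6), i.e. 6, 7, 8, … — the shift grows by one for each successive letter.
Decoding tftxx: t−6=n, f−7=y, t−8=l, x−9=o, x−10=n.

nylon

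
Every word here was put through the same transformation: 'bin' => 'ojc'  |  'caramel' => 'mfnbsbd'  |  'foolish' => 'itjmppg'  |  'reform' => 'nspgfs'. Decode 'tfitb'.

The output letters match the input read backwards, each shifted +1: bin reversed is nib. Read the word backwards and shift each letter +1.
Undoing it on tfitb: shift back: t−1=s, f−1=e, i−1=h, t−1=s, b−1=a → sehsa; then reverse → ashes.

ashes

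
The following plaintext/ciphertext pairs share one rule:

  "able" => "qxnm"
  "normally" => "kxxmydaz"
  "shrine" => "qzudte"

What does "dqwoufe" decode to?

sticker

The output letters match the input read backwards, each shifted +12: able reversed is elba. The word is reversed, then every letter is shifted forward by 12.
Reversing it on dqwoufe: shift back: d−12=r, q−12=e, w−12=k, o−12=c, u−12=i, f−12=t, e−12=s → rekcits; then reverse → sticker.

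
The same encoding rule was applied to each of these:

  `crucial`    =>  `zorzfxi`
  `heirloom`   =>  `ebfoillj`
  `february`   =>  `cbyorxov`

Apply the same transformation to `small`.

pjxii

Every letter moves 23 places later in the alphabet, wrapping around z→a.
For small: s+23=p, m+23=j, a+23=x, l+23=i, l+23=i.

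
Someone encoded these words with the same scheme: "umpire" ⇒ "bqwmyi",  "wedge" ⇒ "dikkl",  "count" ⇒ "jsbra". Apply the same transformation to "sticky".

zxpgrc

Shifts by position in umpire: pos 0: u→b (+7), pos 1: m→q (+4), pos 2: p→w (+7), pos 3: i→m (+4) — repeating every 2. It's a Vigenère-style cipher with numeric key [7,4]: position i shifts by key[i mod 2].
On sticky: s+7=z, t+4=x, i+7=p, c+4=g, k+7=r, y+4=c.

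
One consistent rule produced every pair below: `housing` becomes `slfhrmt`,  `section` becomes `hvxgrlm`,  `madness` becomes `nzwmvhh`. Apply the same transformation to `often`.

lugvm

Each letter is replaced by its mirror in the alphabet: a↔z, b↔y, c↔x, and so on (the Atbash cipher).
On often: o↔l, f↔u, t↔g, e↔v, n↔m.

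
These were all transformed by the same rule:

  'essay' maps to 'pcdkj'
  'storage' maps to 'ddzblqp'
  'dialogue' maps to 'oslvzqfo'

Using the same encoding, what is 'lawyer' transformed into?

wkhipb

Shifts by position in essay: pos 0: e→p (+11), pos 1: s→c (+10), pos 2: s→d (+11), pos 3: a→k (+10) — repeating every 2. The shifts repeat in a cycle of length 2: positions 0,1,… shift by +11, +10, then the pattern repeats.
Applying it to lawyer: l+11=w, a+10=k, w+11=h, y+10=i, e+11=p, r+10=b.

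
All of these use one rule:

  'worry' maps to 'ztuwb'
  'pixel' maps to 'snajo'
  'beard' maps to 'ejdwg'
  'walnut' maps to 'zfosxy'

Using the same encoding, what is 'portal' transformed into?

It's a Vigenère-style cipher with numeric key [3,5]: position i shifts by key[i mod 2].
Applying it to portal: p+3=s, o+5=t, r+3=u, t+5=y, a+3=d, l+5=q.

stuydq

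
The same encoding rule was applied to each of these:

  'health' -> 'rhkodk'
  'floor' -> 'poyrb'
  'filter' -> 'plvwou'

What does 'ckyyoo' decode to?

Shifts by position in health: pos 0: h→r (+10), pos 1: e→h (+3), pos 2: a→k (+10), pos 3: l→o (+3) — repeating every 2. A repeating key of period 2 is used — shifts +10, +3 over and over.
Undoing it on ckyyoo: c−10=s, k−3=h, y−10=o, y−3=v, o−10=e, o−3=l.

shovel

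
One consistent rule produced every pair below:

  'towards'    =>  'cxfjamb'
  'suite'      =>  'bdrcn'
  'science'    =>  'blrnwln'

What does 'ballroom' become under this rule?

kjuuaxxv

Compare letters: t→c is +9, o→x is +9, w→f is +9 — a constant shift. It's a constant shift of +9 (ROT9).
For ballroom: b+9=k, a+9=j, l+9=u, l+9=u, r+9=a, o+9=x, o+9=x, m+9=v.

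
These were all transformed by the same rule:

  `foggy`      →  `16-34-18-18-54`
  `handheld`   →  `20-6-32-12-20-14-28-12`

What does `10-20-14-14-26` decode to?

f(#6)→16 and o(#15)→34: differences scale by 2, so n = 2·pos + 4. With a=1..z=26, the number is 2·pos + 4.
Reversing it on 10-20-14-14-26: 10→(10−4)÷2=3=c, 20→(20−4)÷2=8=h, 14→(14−4)÷2=5=e, 14→(14−4)÷2=5=e, 26→(26−4)÷2=11=k.

cheek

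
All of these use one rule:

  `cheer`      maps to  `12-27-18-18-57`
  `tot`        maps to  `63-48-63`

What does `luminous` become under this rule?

39-66-42-30-45-48-66-60

c(#3)→12 and h(#8)→27: differences scale by 3, so n = 3·pos + 3. Each letter becomes 3×(its alphabet position, a=1..z=26) + 3.
On luminous: l=12→39, u=21→66, m=13→42, i=9→30, n=14→45, o=15→48, u=21→66, s=19→60.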